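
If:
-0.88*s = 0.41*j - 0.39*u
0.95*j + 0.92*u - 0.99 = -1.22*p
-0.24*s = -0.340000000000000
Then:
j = 0.951219512195122*u - 3.04065040650406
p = 3.1791949886712 - 1.49480207916833*u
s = 1.42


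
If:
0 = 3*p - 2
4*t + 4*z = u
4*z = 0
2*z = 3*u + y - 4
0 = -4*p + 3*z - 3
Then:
No Solution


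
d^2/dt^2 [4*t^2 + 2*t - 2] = 8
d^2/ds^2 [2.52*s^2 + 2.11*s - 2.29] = 5.04000000000000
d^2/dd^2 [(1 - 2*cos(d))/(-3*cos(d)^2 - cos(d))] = (42*sin(d)^4/cos(d)^3 + 18*sin(d)^2 + 27 + 31/cos(d) - 18/cos(d)^2 - 44/cos(d)^3)/(3*cos(d) + 1)^3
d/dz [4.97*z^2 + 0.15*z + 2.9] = 9.94*z + 0.15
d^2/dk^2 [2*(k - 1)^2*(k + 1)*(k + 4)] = 24*k^2 + 36*k - 20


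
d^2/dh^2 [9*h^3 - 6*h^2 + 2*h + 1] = 54*h - 12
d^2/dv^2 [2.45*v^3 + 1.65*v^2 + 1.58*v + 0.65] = 14.7*v + 3.3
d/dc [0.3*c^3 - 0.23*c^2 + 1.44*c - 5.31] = 0.9*c^2 - 0.46*c + 1.44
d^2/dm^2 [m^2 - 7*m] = 2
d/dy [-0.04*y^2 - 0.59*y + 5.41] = -0.08*y - 0.59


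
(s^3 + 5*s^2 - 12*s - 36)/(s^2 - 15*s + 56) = (s^3 + 5*s^2 - 12*s - 36)/(s^2 - 15*s + 56)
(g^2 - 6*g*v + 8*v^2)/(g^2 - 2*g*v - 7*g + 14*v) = (g - 4*v)/(g - 7)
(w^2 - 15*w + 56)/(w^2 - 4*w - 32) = (w - 7)/(w + 4)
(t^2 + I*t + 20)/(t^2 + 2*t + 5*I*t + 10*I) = (t - 4*I)/(t + 2)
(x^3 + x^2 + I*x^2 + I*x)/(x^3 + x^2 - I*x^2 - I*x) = (x + I)/(x - I)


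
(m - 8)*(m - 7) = m^2 - 15*m + 56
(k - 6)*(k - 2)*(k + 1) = k^3 - 7*k^2 + 4*k + 12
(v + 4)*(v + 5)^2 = v^3 + 14*v^2 + 65*v + 100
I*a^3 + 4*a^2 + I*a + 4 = (a - 4*I)*(a + I)*(I*a + 1)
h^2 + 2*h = h*(h + 2)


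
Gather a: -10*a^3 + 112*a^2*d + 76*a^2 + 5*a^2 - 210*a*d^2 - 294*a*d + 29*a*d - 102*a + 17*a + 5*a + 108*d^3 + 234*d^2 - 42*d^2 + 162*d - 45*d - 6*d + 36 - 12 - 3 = -10*a^3 + a^2*(112*d + 81) + a*(-210*d^2 - 265*d - 80) + 108*d^3 + 192*d^2 + 111*d + 21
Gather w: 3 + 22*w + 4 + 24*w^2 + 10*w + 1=24*w^2 + 32*w + 8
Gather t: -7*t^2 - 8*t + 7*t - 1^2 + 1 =-7*t^2 - t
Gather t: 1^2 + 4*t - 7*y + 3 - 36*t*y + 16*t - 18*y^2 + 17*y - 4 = t*(20 - 36*y) - 18*y^2 + 10*y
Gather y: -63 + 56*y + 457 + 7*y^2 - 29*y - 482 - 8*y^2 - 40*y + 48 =-y^2 - 13*y - 40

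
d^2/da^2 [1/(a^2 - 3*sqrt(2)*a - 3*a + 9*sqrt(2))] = 2*(-a^2 + 3*a + 3*sqrt(2)*a + (-2*a + 3 + 3*sqrt(2))^2 - 9*sqrt(2))/(a^2 - 3*sqrt(2)*a - 3*a + 9*sqrt(2))^3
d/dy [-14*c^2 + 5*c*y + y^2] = 5*c + 2*y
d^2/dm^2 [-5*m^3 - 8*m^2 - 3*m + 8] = -30*m - 16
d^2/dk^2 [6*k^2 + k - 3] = 12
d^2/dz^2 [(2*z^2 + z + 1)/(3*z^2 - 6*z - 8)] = 2*(45*z^3 + 171*z^2 + 18*z + 140)/(27*z^6 - 162*z^5 + 108*z^4 + 648*z^3 - 288*z^2 - 1152*z - 512)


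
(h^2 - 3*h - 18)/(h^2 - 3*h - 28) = (-h^2 + 3*h + 18)/(-h^2 + 3*h + 28)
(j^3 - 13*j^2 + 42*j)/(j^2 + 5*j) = (j^2 - 13*j + 42)/(j + 5)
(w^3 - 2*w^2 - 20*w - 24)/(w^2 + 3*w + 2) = (w^2 - 4*w - 12)/(w + 1)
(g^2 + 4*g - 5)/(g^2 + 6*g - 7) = (g + 5)/(g + 7)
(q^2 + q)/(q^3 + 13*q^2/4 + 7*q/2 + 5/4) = 4*q/(4*q^2 + 9*q + 5)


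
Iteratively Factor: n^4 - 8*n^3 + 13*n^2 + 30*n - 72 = (n - 4)*(n^3 - 4*n^2 - 3*n + 18) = (n - 4)*(n - 3)*(n^2 - n - 6) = (n - 4)*(n - 3)*(n + 2)*(n - 3)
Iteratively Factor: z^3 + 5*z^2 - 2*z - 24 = (z + 4)*(z^2 + z - 6) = (z - 2)*(z + 4)*(z + 3)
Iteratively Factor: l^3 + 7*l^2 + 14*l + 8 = (l + 4)*(l^2 + 3*l + 2) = (l + 1)*(l + 4)*(l + 2)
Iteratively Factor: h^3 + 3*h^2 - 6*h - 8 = (h - 2)*(h^2 + 5*h + 4) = (h - 2)*(h + 1)*(h + 4)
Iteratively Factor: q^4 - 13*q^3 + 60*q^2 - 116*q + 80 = (q - 5)*(q^3 - 8*q^2 + 20*q - 16) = (q - 5)*(q - 2)*(q^2 - 6*q + 8) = (q - 5)*(q - 4)*(q - 2)*(q - 2)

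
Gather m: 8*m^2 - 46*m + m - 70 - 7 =8*m^2 - 45*m - 77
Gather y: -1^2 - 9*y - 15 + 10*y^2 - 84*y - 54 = 10*y^2 - 93*y - 70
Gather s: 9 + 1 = 10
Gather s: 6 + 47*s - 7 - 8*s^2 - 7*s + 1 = -8*s^2 + 40*s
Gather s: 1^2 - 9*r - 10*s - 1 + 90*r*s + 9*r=s*(90*r - 10)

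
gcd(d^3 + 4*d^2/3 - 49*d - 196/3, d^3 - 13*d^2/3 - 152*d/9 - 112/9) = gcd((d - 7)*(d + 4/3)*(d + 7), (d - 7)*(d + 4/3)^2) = d^2 - 17*d/3 - 28/3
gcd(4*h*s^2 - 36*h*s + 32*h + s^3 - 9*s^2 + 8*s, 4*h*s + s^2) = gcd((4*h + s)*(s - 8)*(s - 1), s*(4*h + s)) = 4*h + s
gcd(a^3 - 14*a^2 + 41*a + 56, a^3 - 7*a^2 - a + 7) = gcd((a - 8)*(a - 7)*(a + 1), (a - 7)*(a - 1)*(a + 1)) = a^2 - 6*a - 7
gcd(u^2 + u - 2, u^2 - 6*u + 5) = u - 1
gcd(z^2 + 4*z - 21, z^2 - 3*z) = z - 3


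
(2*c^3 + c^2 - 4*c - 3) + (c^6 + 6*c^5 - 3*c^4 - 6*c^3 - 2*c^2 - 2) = c^6 + 6*c^5 - 3*c^4 - 4*c^3 - c^2 - 4*c - 5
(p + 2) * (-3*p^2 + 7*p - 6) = -3*p^3 + p^2 + 8*p - 12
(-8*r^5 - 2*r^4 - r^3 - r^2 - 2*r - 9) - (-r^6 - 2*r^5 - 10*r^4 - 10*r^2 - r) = r^6 - 6*r^5 + 8*r^4 - r^3 + 9*r^2 - r - 9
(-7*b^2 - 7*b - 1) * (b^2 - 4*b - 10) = -7*b^4 + 21*b^3 + 97*b^2 + 74*b + 10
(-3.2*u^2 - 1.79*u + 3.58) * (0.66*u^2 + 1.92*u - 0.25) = -2.112*u^4 - 7.3254*u^3 - 0.274*u^2 + 7.3211*u - 0.895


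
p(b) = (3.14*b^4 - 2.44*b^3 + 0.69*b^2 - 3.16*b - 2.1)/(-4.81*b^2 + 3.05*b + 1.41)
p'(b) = (9.62*b - 3.05)*(3.14*b^4 - 2.44*b^3 + 0.69*b^2 - 3.16*b - 2.1)/(-4.81*b^2 + 3.05*b + 1.41)^2 + (12.56*b^3 - 7.32*b^2 + 1.38*b - 3.16)/(-4.81*b^2 + 3.05*b + 1.41)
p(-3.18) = -7.28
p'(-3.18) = 4.23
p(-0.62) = -0.50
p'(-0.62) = 2.27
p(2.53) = -3.85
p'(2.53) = -3.46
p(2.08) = -2.38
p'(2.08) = -3.11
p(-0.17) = -2.03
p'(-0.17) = 7.77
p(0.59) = -2.50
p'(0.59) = -5.79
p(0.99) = 13.71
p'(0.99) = -322.89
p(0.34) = -1.67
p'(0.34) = -1.80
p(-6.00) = -24.41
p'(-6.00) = 7.92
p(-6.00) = -24.41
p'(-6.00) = 7.92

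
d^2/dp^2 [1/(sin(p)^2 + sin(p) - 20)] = (-4*sin(p)^4 - 3*sin(p)^3 - 75*sin(p)^2 - 14*sin(p) + 42)/(sin(p)^2 + sin(p) - 20)^3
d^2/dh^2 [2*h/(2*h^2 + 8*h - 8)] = 2*(4*h*(h + 2)^2 - (3*h + 4)*(h^2 + 4*h - 4))/(h^2 + 4*h - 4)^3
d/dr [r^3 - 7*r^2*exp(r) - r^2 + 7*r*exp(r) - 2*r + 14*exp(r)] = -7*r^2*exp(r) + 3*r^2 - 7*r*exp(r) - 2*r + 21*exp(r) - 2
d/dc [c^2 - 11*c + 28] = 2*c - 11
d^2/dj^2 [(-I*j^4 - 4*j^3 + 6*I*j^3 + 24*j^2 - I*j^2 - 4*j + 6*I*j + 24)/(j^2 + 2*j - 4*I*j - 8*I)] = 2*I*(-j^3 - 6*j^2 - 12*j + 32)/(j^3 + 6*j^2 + 12*j + 8)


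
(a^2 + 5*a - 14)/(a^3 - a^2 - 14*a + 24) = (a + 7)/(a^2 + a - 12)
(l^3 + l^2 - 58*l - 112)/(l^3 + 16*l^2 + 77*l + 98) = (l - 8)/(l + 7)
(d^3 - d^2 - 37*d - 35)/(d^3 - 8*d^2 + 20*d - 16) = (d^3 - d^2 - 37*d - 35)/(d^3 - 8*d^2 + 20*d - 16)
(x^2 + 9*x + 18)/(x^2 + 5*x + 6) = (x + 6)/(x + 2)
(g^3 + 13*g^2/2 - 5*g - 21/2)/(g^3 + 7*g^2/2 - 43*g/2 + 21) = (g + 1)/(g - 2)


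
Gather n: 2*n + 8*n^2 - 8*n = 8*n^2 - 6*n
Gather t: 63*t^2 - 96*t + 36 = 63*t^2 - 96*t + 36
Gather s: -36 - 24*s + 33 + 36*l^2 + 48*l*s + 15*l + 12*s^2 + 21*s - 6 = 36*l^2 + 15*l + 12*s^2 + s*(48*l - 3) - 9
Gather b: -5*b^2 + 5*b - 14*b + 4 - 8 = -5*b^2 - 9*b - 4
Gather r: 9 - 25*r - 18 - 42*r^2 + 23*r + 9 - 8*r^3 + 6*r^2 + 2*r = -8*r^3 - 36*r^2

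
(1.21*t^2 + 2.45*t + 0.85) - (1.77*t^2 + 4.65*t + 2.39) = -0.56*t^2 - 2.2*t - 1.54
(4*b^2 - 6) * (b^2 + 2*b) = 4*b^4 + 8*b^3 - 6*b^2 - 12*b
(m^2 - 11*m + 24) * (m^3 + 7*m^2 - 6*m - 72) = m^5 - 4*m^4 - 59*m^3 + 162*m^2 + 648*m - 1728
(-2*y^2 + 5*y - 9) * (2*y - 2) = -4*y^3 + 14*y^2 - 28*y + 18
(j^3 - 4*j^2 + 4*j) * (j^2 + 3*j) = j^5 - j^4 - 8*j^3 + 12*j^2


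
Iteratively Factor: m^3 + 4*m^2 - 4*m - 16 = (m + 4)*(m^2 - 4) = (m + 2)*(m + 4)*(m - 2)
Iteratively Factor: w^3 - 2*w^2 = (w)*(w^2 - 2*w) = w*(w - 2)*(w)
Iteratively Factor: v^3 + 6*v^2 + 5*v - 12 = (v + 3)*(v^2 + 3*v - 4) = (v + 3)*(v + 4)*(v - 1)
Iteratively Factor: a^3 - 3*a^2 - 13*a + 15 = (a - 1)*(a^2 - 2*a - 15) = (a - 1)*(a + 3)*(a - 5)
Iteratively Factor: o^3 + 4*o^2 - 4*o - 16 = (o + 2)*(o^2 + 2*o - 8) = (o - 2)*(o + 2)*(o + 4)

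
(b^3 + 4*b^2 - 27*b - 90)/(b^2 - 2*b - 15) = b + 6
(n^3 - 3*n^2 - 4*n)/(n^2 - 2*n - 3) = n*(n - 4)/(n - 3)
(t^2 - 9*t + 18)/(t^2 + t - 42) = (t - 3)/(t + 7)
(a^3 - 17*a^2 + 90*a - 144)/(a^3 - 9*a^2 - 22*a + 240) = (a - 3)/(a + 5)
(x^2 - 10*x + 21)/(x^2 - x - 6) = (x - 7)/(x + 2)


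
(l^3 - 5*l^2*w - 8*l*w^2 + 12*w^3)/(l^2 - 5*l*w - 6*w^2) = (l^2 + l*w - 2*w^2)/(l + w)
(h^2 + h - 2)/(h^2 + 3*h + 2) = (h - 1)/(h + 1)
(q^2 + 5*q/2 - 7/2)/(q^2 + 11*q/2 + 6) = (2*q^2 + 5*q - 7)/(2*q^2 + 11*q + 12)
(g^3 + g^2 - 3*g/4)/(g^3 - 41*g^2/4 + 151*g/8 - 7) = 2*g*(2*g + 3)/(4*g^2 - 39*g + 56)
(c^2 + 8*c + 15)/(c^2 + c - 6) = (c + 5)/(c - 2)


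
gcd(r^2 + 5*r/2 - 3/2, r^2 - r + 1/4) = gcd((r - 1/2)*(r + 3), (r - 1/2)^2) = r - 1/2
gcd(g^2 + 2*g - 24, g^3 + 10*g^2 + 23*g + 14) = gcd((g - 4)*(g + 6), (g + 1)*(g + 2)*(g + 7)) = 1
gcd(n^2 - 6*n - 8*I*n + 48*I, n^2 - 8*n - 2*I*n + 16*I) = 1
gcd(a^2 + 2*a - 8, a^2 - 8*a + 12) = a - 2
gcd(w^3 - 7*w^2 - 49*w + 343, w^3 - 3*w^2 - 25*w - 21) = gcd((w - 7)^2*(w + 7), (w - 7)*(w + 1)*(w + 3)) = w - 7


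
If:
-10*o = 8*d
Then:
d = -5*o/4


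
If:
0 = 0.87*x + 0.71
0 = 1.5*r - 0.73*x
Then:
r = -0.40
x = -0.82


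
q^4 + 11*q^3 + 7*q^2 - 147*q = q*(q - 3)*(q + 7)^2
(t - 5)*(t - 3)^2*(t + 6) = t^4 - 5*t^3 - 27*t^2 + 189*t - 270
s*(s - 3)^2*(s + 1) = s^4 - 5*s^3 + 3*s^2 + 9*s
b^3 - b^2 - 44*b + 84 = (b - 6)*(b - 2)*(b + 7)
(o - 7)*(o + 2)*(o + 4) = o^3 - o^2 - 34*o - 56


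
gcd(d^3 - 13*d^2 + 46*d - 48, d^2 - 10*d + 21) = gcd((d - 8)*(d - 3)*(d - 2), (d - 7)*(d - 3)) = d - 3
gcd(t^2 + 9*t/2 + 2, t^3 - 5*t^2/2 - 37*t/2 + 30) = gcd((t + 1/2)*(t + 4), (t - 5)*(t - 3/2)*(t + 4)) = t + 4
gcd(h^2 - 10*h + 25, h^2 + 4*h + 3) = 1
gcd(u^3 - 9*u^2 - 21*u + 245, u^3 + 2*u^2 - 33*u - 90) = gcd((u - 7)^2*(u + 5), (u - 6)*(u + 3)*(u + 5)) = u + 5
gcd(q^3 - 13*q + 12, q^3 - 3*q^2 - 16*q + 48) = q^2 + q - 12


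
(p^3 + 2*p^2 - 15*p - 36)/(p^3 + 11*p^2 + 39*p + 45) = (p - 4)/(p + 5)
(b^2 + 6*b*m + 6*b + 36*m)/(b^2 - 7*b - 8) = (b^2 + 6*b*m + 6*b + 36*m)/(b^2 - 7*b - 8)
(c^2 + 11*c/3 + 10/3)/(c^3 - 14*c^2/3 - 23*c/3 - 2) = (3*c^2 + 11*c + 10)/(3*c^3 - 14*c^2 - 23*c - 6)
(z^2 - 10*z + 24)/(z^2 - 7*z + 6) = (z - 4)/(z - 1)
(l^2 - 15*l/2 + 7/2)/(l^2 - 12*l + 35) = (l - 1/2)/(l - 5)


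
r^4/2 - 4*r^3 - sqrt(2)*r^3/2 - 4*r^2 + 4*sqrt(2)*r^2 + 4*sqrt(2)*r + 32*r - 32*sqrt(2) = (r/2 + sqrt(2))*(r - 8)*(r - 2*sqrt(2))*(r - sqrt(2))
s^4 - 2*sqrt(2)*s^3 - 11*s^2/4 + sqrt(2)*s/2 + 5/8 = (s - 1/2)*(s + 1/2)*(s - 5*sqrt(2)/2)*(s + sqrt(2)/2)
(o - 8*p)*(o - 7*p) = o^2 - 15*o*p + 56*p^2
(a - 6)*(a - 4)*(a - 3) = a^3 - 13*a^2 + 54*a - 72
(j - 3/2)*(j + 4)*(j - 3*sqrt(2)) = j^3 - 3*sqrt(2)*j^2 + 5*j^2/2 - 15*sqrt(2)*j/2 - 6*j + 18*sqrt(2)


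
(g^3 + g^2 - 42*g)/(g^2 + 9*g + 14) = g*(g - 6)/(g + 2)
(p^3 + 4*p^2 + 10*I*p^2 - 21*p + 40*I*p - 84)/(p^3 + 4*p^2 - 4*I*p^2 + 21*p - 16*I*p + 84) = (p + 7*I)/(p - 7*I)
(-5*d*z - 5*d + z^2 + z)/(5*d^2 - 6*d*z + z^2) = (z + 1)/(-d + z)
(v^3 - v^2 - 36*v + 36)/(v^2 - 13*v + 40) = (v^3 - v^2 - 36*v + 36)/(v^2 - 13*v + 40)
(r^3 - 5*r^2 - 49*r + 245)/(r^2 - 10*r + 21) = (r^2 + 2*r - 35)/(r - 3)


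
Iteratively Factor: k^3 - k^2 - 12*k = (k - 4)*(k^2 + 3*k) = k*(k - 4)*(k + 3)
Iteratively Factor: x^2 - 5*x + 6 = (x - 2)*(x - 3)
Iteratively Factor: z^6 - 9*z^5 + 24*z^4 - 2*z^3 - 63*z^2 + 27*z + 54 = (z - 2)*(z^5 - 7*z^4 + 10*z^3 + 18*z^2 - 27*z - 27) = (z - 3)*(z - 2)*(z^4 - 4*z^3 - 2*z^2 + 12*z + 9) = (z - 3)^2*(z - 2)*(z^3 - z^2 - 5*z - 3) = (z - 3)^2*(z - 2)*(z + 1)*(z^2 - 2*z - 3) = (z - 3)^2*(z - 2)*(z + 1)^2*(z - 3)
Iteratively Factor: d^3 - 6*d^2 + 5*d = (d - 1)*(d^2 - 5*d) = d*(d - 1)*(d - 5)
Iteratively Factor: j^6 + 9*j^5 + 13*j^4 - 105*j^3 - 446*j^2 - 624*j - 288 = (j + 4)*(j^5 + 5*j^4 - 7*j^3 - 77*j^2 - 138*j - 72) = (j + 3)*(j + 4)*(j^4 + 2*j^3 - 13*j^2 - 38*j - 24) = (j + 2)*(j + 3)*(j + 4)*(j^3 - 13*j - 12) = (j + 1)*(j + 2)*(j + 3)*(j + 4)*(j^2 - j - 12) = (j - 4)*(j + 1)*(j + 2)*(j + 3)*(j + 4)*(j + 3)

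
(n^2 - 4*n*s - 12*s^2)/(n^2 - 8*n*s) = (n^2 - 4*n*s - 12*s^2)/(n*(n - 8*s))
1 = 1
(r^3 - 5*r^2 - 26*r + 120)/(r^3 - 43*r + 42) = (r^2 + r - 20)/(r^2 + 6*r - 7)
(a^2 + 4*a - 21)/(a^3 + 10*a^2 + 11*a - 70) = (a - 3)/(a^2 + 3*a - 10)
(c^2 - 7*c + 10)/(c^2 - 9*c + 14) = (c - 5)/(c - 7)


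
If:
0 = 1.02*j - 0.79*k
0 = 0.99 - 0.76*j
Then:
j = 1.30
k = 1.68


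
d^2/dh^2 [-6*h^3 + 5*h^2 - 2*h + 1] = 10 - 36*h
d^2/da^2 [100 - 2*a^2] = -4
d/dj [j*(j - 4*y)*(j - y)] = 3*j^2 - 10*j*y + 4*y^2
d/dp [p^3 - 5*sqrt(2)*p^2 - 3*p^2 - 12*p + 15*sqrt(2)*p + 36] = 3*p^2 - 10*sqrt(2)*p - 6*p - 12 + 15*sqrt(2)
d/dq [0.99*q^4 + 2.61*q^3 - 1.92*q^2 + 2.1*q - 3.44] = 3.96*q^3 + 7.83*q^2 - 3.84*q + 2.1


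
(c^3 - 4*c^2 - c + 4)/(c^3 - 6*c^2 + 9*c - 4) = (c + 1)/(c - 1)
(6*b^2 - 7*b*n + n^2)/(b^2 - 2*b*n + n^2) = (6*b - n)/(b - n)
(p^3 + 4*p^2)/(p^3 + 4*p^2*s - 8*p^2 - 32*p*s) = p*(p + 4)/(p^2 + 4*p*s - 8*p - 32*s)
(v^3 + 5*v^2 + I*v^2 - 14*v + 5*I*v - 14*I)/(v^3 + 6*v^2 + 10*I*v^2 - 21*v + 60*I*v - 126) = (v^3 + v^2*(5 + I) + v*(-14 + 5*I) - 14*I)/(v^3 + v^2*(6 + 10*I) + v*(-21 + 60*I) - 126)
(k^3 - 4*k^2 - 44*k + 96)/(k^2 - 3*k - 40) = (k^2 + 4*k - 12)/(k + 5)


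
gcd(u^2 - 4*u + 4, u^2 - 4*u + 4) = u^2 - 4*u + 4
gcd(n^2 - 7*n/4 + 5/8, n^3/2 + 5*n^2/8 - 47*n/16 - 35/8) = 1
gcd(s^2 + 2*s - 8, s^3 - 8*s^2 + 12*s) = s - 2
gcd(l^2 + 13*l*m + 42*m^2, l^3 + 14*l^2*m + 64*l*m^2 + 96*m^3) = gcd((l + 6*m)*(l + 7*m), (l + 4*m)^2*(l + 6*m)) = l + 6*m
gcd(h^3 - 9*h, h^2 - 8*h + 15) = h - 3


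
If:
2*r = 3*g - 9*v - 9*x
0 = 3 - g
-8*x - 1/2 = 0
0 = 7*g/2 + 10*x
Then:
No Solution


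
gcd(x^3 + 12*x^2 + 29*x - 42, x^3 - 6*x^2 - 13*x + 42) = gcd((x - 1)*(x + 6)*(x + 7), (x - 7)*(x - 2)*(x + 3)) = 1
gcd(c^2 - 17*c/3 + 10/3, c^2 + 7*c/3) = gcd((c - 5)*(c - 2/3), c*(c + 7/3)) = 1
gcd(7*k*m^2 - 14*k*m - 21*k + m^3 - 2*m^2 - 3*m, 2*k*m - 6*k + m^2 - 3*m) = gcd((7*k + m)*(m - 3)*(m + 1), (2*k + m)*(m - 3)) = m - 3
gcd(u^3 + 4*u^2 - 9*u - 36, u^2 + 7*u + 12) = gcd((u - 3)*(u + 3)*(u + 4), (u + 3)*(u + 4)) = u^2 + 7*u + 12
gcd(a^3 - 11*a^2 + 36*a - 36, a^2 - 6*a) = a - 6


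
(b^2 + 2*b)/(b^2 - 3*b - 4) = b*(b + 2)/(b^2 - 3*b - 4)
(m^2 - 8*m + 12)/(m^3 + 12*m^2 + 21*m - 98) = (m - 6)/(m^2 + 14*m + 49)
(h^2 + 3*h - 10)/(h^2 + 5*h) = (h - 2)/h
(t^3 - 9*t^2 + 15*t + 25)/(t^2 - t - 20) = (t^2 - 4*t - 5)/(t + 4)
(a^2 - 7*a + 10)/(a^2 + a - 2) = (a^2 - 7*a + 10)/(a^2 + a - 2)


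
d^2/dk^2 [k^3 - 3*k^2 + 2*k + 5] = 6*k - 6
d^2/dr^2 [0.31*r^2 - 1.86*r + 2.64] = 0.620000000000000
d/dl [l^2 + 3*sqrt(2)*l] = 2*l + 3*sqrt(2)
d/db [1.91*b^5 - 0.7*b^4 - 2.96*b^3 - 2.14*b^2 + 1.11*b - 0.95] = 9.55*b^4 - 2.8*b^3 - 8.88*b^2 - 4.28*b + 1.11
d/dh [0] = 0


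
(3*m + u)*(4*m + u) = 12*m^2 + 7*m*u + u^2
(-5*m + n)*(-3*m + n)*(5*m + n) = 75*m^3 - 25*m^2*n - 3*m*n^2 + n^3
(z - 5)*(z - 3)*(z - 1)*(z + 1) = z^4 - 8*z^3 + 14*z^2 + 8*z - 15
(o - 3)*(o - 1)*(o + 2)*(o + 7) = o^4 + 5*o^3 - 19*o^2 - 29*o + 42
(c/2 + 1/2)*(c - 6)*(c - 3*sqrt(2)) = c^3/2 - 5*c^2/2 - 3*sqrt(2)*c^2/2 - 3*c + 15*sqrt(2)*c/2 + 9*sqrt(2)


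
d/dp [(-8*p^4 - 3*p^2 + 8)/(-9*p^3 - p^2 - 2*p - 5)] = (2*p*(16*p^2 + 3)*(9*p^3 + p^2 + 2*p + 5) - (27*p^2 + 2*p + 2)*(8*p^4 + 3*p^2 - 8))/(9*p^3 + p^2 + 2*p + 5)^2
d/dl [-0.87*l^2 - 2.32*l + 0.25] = -1.74*l - 2.32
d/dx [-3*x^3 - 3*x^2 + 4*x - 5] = -9*x^2 - 6*x + 4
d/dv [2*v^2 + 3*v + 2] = 4*v + 3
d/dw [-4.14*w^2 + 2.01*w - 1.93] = 2.01 - 8.28*w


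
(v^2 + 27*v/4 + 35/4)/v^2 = 1 + 27/(4*v) + 35/(4*v^2)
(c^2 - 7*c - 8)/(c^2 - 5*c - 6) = (c - 8)/(c - 6)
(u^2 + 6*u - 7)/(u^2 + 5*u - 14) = (u - 1)/(u - 2)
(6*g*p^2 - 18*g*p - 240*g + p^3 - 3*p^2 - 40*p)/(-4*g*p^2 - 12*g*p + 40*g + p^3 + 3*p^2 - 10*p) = (6*g*p - 48*g + p^2 - 8*p)/(-4*g*p + 8*g + p^2 - 2*p)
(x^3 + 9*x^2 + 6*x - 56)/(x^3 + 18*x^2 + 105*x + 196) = (x - 2)/(x + 7)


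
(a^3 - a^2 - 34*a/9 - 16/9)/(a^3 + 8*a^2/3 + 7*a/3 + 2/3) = (a - 8/3)/(a + 1)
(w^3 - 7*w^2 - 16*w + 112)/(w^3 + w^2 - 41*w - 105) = (w^2 - 16)/(w^2 + 8*w + 15)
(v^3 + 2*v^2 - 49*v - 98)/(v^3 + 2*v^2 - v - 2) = (v^2 - 49)/(v^2 - 1)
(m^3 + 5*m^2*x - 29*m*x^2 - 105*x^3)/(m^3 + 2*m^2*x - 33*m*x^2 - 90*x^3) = (-m^2 - 2*m*x + 35*x^2)/(-m^2 + m*x + 30*x^2)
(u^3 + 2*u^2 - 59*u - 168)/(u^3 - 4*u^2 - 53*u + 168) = (u + 3)/(u - 3)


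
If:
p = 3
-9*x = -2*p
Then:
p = 3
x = 2/3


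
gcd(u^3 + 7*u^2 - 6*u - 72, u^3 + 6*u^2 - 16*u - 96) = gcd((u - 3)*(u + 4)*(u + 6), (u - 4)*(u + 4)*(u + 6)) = u^2 + 10*u + 24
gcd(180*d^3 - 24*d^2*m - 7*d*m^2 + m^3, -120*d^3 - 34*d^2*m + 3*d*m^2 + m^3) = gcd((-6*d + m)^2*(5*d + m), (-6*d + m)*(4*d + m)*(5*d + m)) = 30*d^2 + d*m - m^2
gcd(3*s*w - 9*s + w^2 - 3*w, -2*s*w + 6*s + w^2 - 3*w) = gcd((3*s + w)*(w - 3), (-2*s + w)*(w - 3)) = w - 3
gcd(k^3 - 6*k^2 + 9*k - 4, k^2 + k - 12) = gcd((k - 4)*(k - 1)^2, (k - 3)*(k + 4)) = 1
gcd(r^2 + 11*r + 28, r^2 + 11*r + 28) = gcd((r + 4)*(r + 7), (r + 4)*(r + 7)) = r^2 + 11*r + 28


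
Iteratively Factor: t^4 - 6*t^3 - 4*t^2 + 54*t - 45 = (t - 1)*(t^3 - 5*t^2 - 9*t + 45) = (t - 1)*(t + 3)*(t^2 - 8*t + 15) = (t - 5)*(t - 1)*(t + 3)*(t - 3)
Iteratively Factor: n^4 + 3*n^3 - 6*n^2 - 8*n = (n + 1)*(n^3 + 2*n^2 - 8*n) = n*(n + 1)*(n^2 + 2*n - 8) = n*(n + 1)*(n + 4)*(n - 2)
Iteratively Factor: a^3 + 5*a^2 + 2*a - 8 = (a + 2)*(a^2 + 3*a - 4) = (a - 1)*(a + 2)*(a + 4)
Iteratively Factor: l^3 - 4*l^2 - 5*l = (l)*(l^2 - 4*l - 5) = l*(l - 5)*(l + 1)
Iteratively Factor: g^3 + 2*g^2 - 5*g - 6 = (g + 1)*(g^2 + g - 6) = (g + 1)*(g + 3)*(g - 2)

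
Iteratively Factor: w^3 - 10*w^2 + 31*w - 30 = (w - 5)*(w^2 - 5*w + 6) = (w - 5)*(w - 3)*(w - 2)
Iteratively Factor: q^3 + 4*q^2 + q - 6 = (q - 1)*(q^2 + 5*q + 6) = (q - 1)*(q + 2)*(q + 3)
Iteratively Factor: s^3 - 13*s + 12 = (s - 3)*(s^2 + 3*s - 4) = (s - 3)*(s + 4)*(s - 1)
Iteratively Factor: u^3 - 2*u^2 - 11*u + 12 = (u - 4)*(u^2 + 2*u - 3) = (u - 4)*(u - 1)*(u + 3)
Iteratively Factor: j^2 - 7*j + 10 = (j - 5)*(j - 2)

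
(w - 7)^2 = w^2 - 14*w + 49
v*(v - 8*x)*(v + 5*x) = v^3 - 3*v^2*x - 40*v*x^2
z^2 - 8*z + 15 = (z - 5)*(z - 3)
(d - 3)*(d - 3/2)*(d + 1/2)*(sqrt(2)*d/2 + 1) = sqrt(2)*d^4/2 - 2*sqrt(2)*d^3 + d^3 - 4*d^2 + 9*sqrt(2)*d^2/8 + 9*sqrt(2)*d/8 + 9*d/4 + 9/4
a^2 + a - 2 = (a - 1)*(a + 2)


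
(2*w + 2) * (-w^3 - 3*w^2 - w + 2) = -2*w^4 - 8*w^3 - 8*w^2 + 2*w + 4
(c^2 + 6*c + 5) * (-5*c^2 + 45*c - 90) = -5*c^4 + 15*c^3 + 155*c^2 - 315*c - 450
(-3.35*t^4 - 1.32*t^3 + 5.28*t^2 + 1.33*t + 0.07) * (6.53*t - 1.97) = -21.8755*t^5 - 2.0201*t^4 + 37.0788*t^3 - 1.7167*t^2 - 2.163*t - 0.1379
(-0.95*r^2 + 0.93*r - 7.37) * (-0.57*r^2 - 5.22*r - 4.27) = 0.5415*r^4 + 4.4289*r^3 + 3.4028*r^2 + 34.5003*r + 31.4699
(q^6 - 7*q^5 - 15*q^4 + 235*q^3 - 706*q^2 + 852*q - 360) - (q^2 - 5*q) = q^6 - 7*q^5 - 15*q^4 + 235*q^3 - 707*q^2 + 857*q - 360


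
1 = 1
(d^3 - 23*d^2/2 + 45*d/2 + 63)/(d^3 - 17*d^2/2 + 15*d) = (2*d^2 - 11*d - 21)/(d*(2*d - 5))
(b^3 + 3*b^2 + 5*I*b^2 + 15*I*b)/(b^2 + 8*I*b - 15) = b*(b + 3)/(b + 3*I)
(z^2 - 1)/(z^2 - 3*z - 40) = (1 - z^2)/(-z^2 + 3*z + 40)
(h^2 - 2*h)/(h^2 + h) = (h - 2)/(h + 1)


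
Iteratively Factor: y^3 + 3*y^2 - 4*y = (y + 4)*(y^2 - y) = (y - 1)*(y + 4)*(y)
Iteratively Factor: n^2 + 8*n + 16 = (n + 4)*(n + 4)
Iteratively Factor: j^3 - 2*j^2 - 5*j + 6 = (j - 1)*(j^2 - j - 6) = (j - 3)*(j - 1)*(j + 2)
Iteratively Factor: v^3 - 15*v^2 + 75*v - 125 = (v - 5)*(v^2 - 10*v + 25) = (v - 5)^2*(v - 5)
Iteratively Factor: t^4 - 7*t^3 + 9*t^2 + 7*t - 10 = (t - 2)*(t^3 - 5*t^2 - t + 5) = (t - 2)*(t + 1)*(t^2 - 6*t + 5) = (t - 2)*(t - 1)*(t + 1)*(t - 5)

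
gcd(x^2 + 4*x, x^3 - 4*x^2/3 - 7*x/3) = x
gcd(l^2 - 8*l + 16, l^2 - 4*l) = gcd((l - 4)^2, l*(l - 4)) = l - 4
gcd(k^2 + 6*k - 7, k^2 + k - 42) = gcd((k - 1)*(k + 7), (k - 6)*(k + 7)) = k + 7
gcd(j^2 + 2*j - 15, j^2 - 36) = 1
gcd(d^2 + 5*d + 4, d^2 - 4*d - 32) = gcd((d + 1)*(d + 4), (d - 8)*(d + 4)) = d + 4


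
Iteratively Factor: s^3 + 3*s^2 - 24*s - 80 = (s - 5)*(s^2 + 8*s + 16) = (s - 5)*(s + 4)*(s + 4)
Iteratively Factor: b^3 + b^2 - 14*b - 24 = (b + 2)*(b^2 - b - 12) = (b + 2)*(b + 3)*(b - 4)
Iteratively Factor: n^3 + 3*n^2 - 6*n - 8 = (n + 4)*(n^2 - n - 2) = (n + 1)*(n + 4)*(n - 2)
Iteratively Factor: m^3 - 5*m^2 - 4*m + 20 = (m + 2)*(m^2 - 7*m + 10) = (m - 2)*(m + 2)*(m - 5)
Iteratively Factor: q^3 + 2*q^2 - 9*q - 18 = (q + 2)*(q^2 - 9) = (q - 3)*(q + 2)*(q + 3)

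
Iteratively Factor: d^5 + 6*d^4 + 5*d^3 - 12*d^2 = (d)*(d^4 + 6*d^3 + 5*d^2 - 12*d) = d*(d + 4)*(d^3 + 2*d^2 - 3*d) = d*(d + 3)*(d + 4)*(d^2 - d) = d^2*(d + 3)*(d + 4)*(d - 1)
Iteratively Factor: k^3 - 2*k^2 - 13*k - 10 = (k + 1)*(k^2 - 3*k - 10) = (k - 5)*(k + 1)*(k + 2)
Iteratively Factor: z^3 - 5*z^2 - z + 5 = (z - 1)*(z^2 - 4*z - 5) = (z - 5)*(z - 1)*(z + 1)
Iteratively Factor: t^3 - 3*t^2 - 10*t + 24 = (t - 2)*(t^2 - t - 12) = (t - 4)*(t - 2)*(t + 3)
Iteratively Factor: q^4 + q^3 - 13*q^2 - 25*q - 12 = (q + 3)*(q^3 - 2*q^2 - 7*q - 4) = (q + 1)*(q + 3)*(q^2 - 3*q - 4) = (q + 1)^2*(q + 3)*(q - 4)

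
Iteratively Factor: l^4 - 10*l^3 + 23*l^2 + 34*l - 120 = (l - 3)*(l^3 - 7*l^2 + 2*l + 40) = (l - 5)*(l - 3)*(l^2 - 2*l - 8) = (l - 5)*(l - 3)*(l + 2)*(l - 4)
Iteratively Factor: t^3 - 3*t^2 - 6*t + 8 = (t - 4)*(t^2 + t - 2) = (t - 4)*(t - 1)*(t + 2)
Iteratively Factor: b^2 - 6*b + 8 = (b - 2)*(b - 4)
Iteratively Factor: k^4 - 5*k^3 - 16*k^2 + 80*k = (k + 4)*(k^3 - 9*k^2 + 20*k) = (k - 5)*(k + 4)*(k^2 - 4*k) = k*(k - 5)*(k + 4)*(k - 4)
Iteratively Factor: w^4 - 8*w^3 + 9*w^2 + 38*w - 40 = (w + 2)*(w^3 - 10*w^2 + 29*w - 20) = (w - 1)*(w + 2)*(w^2 - 9*w + 20) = (w - 4)*(w - 1)*(w + 2)*(w - 5)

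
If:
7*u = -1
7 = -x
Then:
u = -1/7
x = -7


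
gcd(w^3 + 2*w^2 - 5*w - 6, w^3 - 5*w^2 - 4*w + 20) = w - 2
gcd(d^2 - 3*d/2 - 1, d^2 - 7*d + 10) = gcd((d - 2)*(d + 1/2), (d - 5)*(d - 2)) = d - 2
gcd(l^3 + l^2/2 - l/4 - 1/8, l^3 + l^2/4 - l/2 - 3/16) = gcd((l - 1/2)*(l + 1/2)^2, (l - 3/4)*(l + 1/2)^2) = l^2 + l + 1/4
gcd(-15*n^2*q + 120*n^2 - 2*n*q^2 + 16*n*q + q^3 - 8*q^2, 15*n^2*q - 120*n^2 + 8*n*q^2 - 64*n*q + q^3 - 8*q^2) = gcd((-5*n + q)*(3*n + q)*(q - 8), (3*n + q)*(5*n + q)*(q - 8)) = 3*n*q - 24*n + q^2 - 8*q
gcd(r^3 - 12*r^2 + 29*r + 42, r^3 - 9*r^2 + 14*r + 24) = r^2 - 5*r - 6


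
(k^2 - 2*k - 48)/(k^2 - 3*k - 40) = (k + 6)/(k + 5)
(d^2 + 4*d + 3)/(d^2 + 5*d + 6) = (d + 1)/(d + 2)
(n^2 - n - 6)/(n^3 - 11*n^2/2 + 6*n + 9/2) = 2*(n + 2)/(2*n^2 - 5*n - 3)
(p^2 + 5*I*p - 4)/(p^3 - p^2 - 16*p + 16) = (p^2 + 5*I*p - 4)/(p^3 - p^2 - 16*p + 16)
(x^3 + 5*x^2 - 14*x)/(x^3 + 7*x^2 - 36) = x*(x + 7)/(x^2 + 9*x + 18)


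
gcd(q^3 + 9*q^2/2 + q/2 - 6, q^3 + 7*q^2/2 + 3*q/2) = 1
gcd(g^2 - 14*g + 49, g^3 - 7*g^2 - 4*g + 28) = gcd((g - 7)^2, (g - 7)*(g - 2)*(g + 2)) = g - 7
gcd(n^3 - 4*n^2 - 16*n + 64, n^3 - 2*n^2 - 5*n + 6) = 1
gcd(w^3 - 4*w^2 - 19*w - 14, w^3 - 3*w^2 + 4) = w + 1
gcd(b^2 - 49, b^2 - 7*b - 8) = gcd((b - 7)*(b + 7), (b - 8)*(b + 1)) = 1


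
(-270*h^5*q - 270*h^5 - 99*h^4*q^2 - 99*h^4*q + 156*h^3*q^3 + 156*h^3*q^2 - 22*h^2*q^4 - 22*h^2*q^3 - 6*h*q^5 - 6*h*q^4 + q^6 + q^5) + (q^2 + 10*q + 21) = -270*h^5*q - 270*h^5 - 99*h^4*q^2 - 99*h^4*q + 156*h^3*q^3 + 156*h^3*q^2 - 22*h^2*q^4 - 22*h^2*q^3 - 6*h*q^5 - 6*h*q^4 + q^6 + q^5 + q^2 + 10*q + 21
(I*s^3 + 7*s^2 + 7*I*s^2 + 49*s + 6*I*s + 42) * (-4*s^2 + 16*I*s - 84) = -4*I*s^5 - 44*s^4 - 28*I*s^4 - 308*s^3 + 4*I*s^3 - 852*s^2 + 196*I*s^2 - 4116*s + 168*I*s - 3528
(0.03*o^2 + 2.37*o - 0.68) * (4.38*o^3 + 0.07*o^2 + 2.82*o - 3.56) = 0.1314*o^5 + 10.3827*o^4 - 2.7279*o^3 + 6.529*o^2 - 10.3548*o + 2.4208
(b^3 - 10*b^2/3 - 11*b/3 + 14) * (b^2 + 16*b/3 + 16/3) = b^5 + 2*b^4 - 145*b^3/9 - 70*b^2/3 + 496*b/9 + 224/3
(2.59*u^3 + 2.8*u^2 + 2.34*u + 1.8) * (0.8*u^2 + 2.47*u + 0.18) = 2.072*u^5 + 8.6373*u^4 + 9.2542*u^3 + 7.7238*u^2 + 4.8672*u + 0.324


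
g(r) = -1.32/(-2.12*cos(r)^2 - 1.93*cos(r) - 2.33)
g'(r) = -1.32*(-4.24*sin(r)*cos(r) - 1.93*sin(r))/(-2.12*cos(r)^2 - 1.93*cos(r) - 2.33)^2 = (5.5968*cos(r) + 2.5476)*sin(r)/(2.12*cos(r)^2 + 1.93*cos(r) + 2.33)^2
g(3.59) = 0.57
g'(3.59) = 0.20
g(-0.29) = 0.22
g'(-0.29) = -0.06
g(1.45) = 0.51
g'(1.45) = 0.48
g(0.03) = 0.21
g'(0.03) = 0.01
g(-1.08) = 0.36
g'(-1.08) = -0.33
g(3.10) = 0.52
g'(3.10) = -0.02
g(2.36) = 0.65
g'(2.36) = -0.24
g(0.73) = 0.27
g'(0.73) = 0.18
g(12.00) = 0.24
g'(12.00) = -0.13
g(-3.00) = 0.53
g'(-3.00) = 0.07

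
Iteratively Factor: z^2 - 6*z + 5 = (z - 5)*(z - 1)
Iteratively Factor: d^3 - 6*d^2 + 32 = (d + 2)*(d^2 - 8*d + 16) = (d - 4)*(d + 2)*(d - 4)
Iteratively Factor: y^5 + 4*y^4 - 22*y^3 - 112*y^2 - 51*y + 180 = (y - 5)*(y^4 + 9*y^3 + 23*y^2 + 3*y - 36) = (y - 5)*(y + 3)*(y^3 + 6*y^2 + 5*y - 12) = (y - 5)*(y + 3)^2*(y^2 + 3*y - 4) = (y - 5)*(y - 1)*(y + 3)^2*(y + 4)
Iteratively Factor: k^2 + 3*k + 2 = (k + 1)*(k + 2)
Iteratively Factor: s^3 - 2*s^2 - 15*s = (s + 3)*(s^2 - 5*s) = s*(s + 3)*(s - 5)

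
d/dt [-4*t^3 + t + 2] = 1 - 12*t^2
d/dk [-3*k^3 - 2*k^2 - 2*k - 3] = -9*k^2 - 4*k - 2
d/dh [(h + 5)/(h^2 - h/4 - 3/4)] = 4*(4*h^2 - h - (h + 5)*(8*h - 1) - 3)/(-4*h^2 + h + 3)^2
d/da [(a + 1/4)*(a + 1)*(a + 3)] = 3*a^2 + 17*a/2 + 4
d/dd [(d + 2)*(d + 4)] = 2*d + 6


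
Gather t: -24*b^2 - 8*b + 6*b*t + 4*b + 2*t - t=-24*b^2 - 4*b + t*(6*b + 1)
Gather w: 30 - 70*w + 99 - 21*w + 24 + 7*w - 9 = 144 - 84*w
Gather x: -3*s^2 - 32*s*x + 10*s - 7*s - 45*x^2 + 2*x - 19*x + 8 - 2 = -3*s^2 + 3*s - 45*x^2 + x*(-32*s - 17) + 6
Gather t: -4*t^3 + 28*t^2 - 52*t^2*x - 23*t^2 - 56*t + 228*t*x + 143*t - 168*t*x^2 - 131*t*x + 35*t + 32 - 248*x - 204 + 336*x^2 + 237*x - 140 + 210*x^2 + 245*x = -4*t^3 + t^2*(5 - 52*x) + t*(-168*x^2 + 97*x + 122) + 546*x^2 + 234*x - 312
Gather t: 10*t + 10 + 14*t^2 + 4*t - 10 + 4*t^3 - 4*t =4*t^3 + 14*t^2 + 10*t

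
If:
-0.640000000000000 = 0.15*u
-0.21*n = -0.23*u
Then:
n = -4.67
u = -4.27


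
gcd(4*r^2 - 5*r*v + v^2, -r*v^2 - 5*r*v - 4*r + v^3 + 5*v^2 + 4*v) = r - v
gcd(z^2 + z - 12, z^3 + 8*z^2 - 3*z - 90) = z - 3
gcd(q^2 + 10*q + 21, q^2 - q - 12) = q + 3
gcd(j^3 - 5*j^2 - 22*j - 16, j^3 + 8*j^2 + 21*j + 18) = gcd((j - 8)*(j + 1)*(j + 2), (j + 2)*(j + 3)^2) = j + 2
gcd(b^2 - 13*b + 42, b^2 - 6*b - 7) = b - 7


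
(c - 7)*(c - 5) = c^2 - 12*c + 35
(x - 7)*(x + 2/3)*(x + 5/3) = x^3 - 14*x^2/3 - 137*x/9 - 70/9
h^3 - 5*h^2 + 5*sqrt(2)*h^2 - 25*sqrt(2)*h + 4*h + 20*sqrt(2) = (h - 4)*(h - 1)*(h + 5*sqrt(2))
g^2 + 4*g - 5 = (g - 1)*(g + 5)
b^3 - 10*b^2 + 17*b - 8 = (b - 8)*(b - 1)^2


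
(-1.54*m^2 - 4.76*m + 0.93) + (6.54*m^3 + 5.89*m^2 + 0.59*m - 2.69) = 6.54*m^3 + 4.35*m^2 - 4.17*m - 1.76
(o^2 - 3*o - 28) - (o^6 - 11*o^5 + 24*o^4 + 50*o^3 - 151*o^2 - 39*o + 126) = -o^6 + 11*o^5 - 24*o^4 - 50*o^3 + 152*o^2 + 36*o - 154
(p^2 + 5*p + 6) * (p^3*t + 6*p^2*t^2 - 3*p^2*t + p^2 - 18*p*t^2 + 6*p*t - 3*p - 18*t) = p^5*t + 6*p^4*t^2 + 2*p^4*t + p^4 + 12*p^3*t^2 - 3*p^3*t + 2*p^3 - 54*p^2*t^2 - 6*p^2*t - 9*p^2 - 108*p*t^2 - 54*p*t - 18*p - 108*t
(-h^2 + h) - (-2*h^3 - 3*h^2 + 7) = 2*h^3 + 2*h^2 + h - 7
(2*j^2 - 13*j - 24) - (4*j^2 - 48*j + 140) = -2*j^2 + 35*j - 164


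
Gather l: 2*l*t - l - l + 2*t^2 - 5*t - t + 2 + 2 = l*(2*t - 2) + 2*t^2 - 6*t + 4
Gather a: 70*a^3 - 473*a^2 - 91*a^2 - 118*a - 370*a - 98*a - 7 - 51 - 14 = 70*a^3 - 564*a^2 - 586*a - 72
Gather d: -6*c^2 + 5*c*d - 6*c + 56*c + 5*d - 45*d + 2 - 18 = -6*c^2 + 50*c + d*(5*c - 40) - 16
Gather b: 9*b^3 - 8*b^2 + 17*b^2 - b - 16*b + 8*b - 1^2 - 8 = 9*b^3 + 9*b^2 - 9*b - 9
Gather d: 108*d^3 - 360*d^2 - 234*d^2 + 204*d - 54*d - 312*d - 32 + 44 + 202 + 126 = 108*d^3 - 594*d^2 - 162*d + 340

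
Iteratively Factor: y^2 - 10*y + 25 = (y - 5)*(y - 5)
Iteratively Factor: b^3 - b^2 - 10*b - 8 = (b + 1)*(b^2 - 2*b - 8) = (b + 1)*(b + 2)*(b - 4)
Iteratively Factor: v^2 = (v)*(v)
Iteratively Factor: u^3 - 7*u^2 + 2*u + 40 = (u - 5)*(u^2 - 2*u - 8) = (u - 5)*(u - 4)*(u + 2)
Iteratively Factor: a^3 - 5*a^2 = (a)*(a^2 - 5*a) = a*(a - 5)*(a)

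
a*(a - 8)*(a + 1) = a^3 - 7*a^2 - 8*a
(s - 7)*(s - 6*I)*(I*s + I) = I*s^3 + 6*s^2 - 6*I*s^2 - 36*s - 7*I*s - 42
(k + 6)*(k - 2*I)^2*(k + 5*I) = k^4 + 6*k^3 + I*k^3 + 16*k^2 + 6*I*k^2 + 96*k - 20*I*k - 120*I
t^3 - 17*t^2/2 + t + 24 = (t - 8)*(t - 2)*(t + 3/2)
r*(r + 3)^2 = r^3 + 6*r^2 + 9*r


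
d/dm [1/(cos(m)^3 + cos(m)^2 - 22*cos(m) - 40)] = (3*cos(m)^2 + 2*cos(m) - 22)*sin(m)/(cos(m)^3 + cos(m)^2 - 22*cos(m) - 40)^2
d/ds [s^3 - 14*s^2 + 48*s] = 3*s^2 - 28*s + 48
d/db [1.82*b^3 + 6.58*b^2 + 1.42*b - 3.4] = 5.46*b^2 + 13.16*b + 1.42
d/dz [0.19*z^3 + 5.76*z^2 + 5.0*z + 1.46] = 0.57*z^2 + 11.52*z + 5.0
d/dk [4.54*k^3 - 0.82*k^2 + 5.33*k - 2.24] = 13.62*k^2 - 1.64*k + 5.33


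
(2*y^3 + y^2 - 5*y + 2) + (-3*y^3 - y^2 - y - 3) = -y^3 - 6*y - 1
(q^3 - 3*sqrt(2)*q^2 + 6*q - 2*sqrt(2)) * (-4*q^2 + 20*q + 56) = -4*q^5 + 12*sqrt(2)*q^4 + 20*q^4 - 60*sqrt(2)*q^3 + 32*q^3 - 160*sqrt(2)*q^2 + 120*q^2 - 40*sqrt(2)*q + 336*q - 112*sqrt(2)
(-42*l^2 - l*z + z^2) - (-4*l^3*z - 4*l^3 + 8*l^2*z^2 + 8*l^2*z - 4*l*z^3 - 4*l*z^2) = 4*l^3*z + 4*l^3 - 8*l^2*z^2 - 8*l^2*z - 42*l^2 + 4*l*z^3 + 4*l*z^2 - l*z + z^2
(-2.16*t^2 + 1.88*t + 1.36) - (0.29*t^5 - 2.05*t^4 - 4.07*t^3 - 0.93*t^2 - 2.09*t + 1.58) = -0.29*t^5 + 2.05*t^4 + 4.07*t^3 - 1.23*t^2 + 3.97*t - 0.22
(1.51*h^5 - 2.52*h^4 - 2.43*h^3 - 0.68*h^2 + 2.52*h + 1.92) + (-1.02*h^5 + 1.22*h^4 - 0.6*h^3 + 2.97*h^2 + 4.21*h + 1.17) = 0.49*h^5 - 1.3*h^4 - 3.03*h^3 + 2.29*h^2 + 6.73*h + 3.09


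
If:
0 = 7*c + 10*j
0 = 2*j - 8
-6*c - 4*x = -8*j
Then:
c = -40/7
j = 4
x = 116/7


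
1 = 1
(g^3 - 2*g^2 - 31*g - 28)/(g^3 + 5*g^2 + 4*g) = (g - 7)/g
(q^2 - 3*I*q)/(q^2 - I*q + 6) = q/(q + 2*I)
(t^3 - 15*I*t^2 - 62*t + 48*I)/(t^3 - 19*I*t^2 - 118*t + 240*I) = (t - I)/(t - 5*I)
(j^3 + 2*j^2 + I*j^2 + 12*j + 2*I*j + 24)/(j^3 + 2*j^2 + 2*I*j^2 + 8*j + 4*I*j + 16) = (j - 3*I)/(j - 2*I)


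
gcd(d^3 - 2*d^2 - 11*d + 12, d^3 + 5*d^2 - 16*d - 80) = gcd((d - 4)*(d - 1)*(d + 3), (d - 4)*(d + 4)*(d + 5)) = d - 4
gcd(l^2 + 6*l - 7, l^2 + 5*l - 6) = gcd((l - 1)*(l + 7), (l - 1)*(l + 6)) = l - 1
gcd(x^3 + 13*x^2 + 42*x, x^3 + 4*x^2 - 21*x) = x^2 + 7*x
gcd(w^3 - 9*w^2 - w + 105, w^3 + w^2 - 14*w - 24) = w + 3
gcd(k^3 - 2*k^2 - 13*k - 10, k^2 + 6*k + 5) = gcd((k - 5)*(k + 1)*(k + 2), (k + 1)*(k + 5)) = k + 1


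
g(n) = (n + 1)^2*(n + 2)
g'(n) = (n + 1)^2 + (n + 2)*(2*n + 2)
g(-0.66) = 0.15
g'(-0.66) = 1.03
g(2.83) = 70.85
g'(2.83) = 51.67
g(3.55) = 114.90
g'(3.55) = 71.21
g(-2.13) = -0.17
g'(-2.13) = 1.57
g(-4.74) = -38.33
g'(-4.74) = 34.48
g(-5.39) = -65.33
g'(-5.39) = 49.04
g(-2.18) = -0.25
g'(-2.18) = 1.82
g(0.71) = 7.92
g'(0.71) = 12.19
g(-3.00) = -4.00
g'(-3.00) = 8.00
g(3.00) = 80.00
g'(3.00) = 56.00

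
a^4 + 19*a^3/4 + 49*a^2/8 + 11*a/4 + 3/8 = (a + 1/4)*(a + 1/2)*(a + 1)*(a + 3)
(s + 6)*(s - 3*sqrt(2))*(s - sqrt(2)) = s^3 - 4*sqrt(2)*s^2 + 6*s^2 - 24*sqrt(2)*s + 6*s + 36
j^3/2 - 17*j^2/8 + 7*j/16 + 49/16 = (j/2 + 1/2)*(j - 7/2)*(j - 7/4)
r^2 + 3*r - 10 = (r - 2)*(r + 5)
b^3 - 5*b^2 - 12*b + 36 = (b - 6)*(b - 2)*(b + 3)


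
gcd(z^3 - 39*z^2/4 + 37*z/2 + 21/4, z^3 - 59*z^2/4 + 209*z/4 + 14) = z^2 - 27*z/4 - 7/4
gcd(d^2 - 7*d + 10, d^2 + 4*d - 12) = d - 2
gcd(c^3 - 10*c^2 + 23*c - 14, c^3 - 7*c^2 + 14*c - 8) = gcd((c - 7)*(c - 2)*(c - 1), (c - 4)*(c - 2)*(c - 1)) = c^2 - 3*c + 2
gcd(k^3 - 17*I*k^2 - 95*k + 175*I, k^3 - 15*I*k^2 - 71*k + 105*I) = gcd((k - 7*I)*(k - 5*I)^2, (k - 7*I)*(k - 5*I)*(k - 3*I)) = k^2 - 12*I*k - 35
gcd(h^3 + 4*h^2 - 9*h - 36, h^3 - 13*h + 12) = h^2 + h - 12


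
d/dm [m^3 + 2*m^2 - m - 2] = 3*m^2 + 4*m - 1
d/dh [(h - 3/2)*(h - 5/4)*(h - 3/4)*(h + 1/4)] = 4*h^3 - 39*h^2/4 + 49*h/8 - 27/64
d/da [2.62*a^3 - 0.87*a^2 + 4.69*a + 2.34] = 7.86*a^2 - 1.74*a + 4.69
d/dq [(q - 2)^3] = 3*(q - 2)^2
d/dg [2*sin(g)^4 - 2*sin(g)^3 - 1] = 2*(4*sin(g) - 3)*sin(g)^2*cos(g)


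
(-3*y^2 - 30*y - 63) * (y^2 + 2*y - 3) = -3*y^4 - 36*y^3 - 114*y^2 - 36*y + 189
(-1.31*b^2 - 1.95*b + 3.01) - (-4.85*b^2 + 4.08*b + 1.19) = 3.54*b^2 - 6.03*b + 1.82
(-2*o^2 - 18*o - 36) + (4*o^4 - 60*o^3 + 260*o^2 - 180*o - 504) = 4*o^4 - 60*o^3 + 258*o^2 - 198*o - 540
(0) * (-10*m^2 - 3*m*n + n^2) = 0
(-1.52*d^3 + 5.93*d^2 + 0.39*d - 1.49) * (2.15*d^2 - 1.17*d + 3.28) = -3.268*d^5 + 14.5279*d^4 - 11.0852*d^3 + 15.7906*d^2 + 3.0225*d - 4.8872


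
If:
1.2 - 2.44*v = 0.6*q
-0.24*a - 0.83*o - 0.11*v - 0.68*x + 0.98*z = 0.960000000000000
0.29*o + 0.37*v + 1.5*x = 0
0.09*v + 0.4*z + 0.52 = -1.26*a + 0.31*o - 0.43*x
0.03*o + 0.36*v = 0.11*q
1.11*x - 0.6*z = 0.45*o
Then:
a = -0.70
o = -0.51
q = 0.82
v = 0.29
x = 0.03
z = 0.43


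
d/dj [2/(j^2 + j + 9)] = 2*(-2*j - 1)/(j^2 + j + 9)^2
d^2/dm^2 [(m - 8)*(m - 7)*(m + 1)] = 6*m - 28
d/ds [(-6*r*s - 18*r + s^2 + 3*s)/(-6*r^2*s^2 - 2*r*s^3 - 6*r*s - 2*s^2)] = (s*(6*r - 2*s - 3)*(3*r^2*s + r*s^2 + 3*r + s) - (6*r*s + 18*r - s^2 - 3*s)*(6*r^2*s + 3*r*s^2 + 3*r + 2*s))/(2*s^2*(3*r^2*s + r*s^2 + 3*r + s)^2)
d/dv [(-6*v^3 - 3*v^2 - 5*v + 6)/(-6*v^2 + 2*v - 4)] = (9*v^4 - 6*v^3 + 9*v^2 + 24*v + 2)/(9*v^4 - 6*v^3 + 13*v^2 - 4*v + 4)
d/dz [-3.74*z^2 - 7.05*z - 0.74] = -7.48*z - 7.05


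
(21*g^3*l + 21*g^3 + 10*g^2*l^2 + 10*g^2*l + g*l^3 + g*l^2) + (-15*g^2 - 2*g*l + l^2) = 21*g^3*l + 21*g^3 + 10*g^2*l^2 + 10*g^2*l - 15*g^2 + g*l^3 + g*l^2 - 2*g*l + l^2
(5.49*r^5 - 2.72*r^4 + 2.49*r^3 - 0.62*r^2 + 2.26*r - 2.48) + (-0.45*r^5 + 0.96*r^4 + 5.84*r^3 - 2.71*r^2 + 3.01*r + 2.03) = 5.04*r^5 - 1.76*r^4 + 8.33*r^3 - 3.33*r^2 + 5.27*r - 0.45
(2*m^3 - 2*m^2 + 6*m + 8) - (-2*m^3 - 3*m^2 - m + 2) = 4*m^3 + m^2 + 7*m + 6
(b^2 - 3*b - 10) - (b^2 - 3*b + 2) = -12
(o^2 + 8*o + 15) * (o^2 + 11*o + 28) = o^4 + 19*o^3 + 131*o^2 + 389*o + 420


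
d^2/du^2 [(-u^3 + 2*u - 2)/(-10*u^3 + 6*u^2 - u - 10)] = 2*(60*u^6 - 630*u^5 + 960*u^4 - 951*u^3 + 1506*u^2 - 696*u + 142)/(1000*u^9 - 1800*u^8 + 1380*u^7 + 2424*u^6 - 3462*u^5 + 1662*u^4 + 2641*u^3 - 1770*u^2 + 300*u + 1000)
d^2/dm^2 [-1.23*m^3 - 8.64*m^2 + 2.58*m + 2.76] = -7.38*m - 17.28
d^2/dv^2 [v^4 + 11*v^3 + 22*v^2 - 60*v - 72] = 12*v^2 + 66*v + 44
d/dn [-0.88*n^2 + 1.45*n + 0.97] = 1.45 - 1.76*n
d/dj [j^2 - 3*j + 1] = 2*j - 3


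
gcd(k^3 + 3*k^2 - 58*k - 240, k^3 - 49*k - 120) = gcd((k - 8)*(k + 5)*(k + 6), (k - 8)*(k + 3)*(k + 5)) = k^2 - 3*k - 40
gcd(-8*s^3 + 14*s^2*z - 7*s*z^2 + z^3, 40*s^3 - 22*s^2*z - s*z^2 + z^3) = 8*s^2 - 6*s*z + z^2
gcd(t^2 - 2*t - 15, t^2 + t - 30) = t - 5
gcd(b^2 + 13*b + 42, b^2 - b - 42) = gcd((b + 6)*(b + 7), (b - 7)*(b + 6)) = b + 6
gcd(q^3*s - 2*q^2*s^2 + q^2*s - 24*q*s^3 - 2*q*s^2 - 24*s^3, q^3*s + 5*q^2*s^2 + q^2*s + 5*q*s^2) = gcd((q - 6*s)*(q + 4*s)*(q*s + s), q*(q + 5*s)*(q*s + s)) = q*s + s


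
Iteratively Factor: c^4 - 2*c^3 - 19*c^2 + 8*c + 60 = (c - 5)*(c^3 + 3*c^2 - 4*c - 12) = (c - 5)*(c + 2)*(c^2 + c - 6) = (c - 5)*(c + 2)*(c + 3)*(c - 2)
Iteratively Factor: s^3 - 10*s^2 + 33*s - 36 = (s - 4)*(s^2 - 6*s + 9) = (s - 4)*(s - 3)*(s - 3)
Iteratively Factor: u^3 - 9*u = (u - 3)*(u^2 + 3*u) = (u - 3)*(u + 3)*(u)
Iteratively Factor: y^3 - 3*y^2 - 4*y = (y + 1)*(y^2 - 4*y) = y*(y + 1)*(y - 4)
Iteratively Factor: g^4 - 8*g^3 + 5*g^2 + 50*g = (g)*(g^3 - 8*g^2 + 5*g + 50) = g*(g - 5)*(g^2 - 3*g - 10) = g*(g - 5)^2*(g + 2)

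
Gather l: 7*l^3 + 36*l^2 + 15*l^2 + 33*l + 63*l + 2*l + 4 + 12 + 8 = 7*l^3 + 51*l^2 + 98*l + 24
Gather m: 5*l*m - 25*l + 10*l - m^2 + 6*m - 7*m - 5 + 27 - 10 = -15*l - m^2 + m*(5*l - 1) + 12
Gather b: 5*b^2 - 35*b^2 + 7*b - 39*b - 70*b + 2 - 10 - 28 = -30*b^2 - 102*b - 36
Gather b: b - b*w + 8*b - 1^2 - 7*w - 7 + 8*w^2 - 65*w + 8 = b*(9 - w) + 8*w^2 - 72*w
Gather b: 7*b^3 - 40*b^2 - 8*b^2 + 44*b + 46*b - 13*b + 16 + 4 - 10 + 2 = 7*b^3 - 48*b^2 + 77*b + 12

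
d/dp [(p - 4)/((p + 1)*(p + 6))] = (-p^2 + 8*p + 34)/(p^4 + 14*p^3 + 61*p^2 + 84*p + 36)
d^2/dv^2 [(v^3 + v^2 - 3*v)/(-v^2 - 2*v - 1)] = 2*(2*v - 7)/(v^4 + 4*v^3 + 6*v^2 + 4*v + 1)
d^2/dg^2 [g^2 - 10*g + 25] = 2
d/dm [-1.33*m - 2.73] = -1.33000000000000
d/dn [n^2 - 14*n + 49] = 2*n - 14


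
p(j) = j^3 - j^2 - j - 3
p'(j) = 3*j^2 - 2*j - 1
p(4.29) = 53.26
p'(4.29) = 45.63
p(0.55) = -3.69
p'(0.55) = -1.19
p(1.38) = -3.66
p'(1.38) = 1.95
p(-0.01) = -2.99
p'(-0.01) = -0.98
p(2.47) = 3.50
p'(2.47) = 12.36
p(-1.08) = -4.35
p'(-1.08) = 4.66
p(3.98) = 40.22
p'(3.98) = 38.56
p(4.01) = 41.39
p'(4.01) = 39.22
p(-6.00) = -249.00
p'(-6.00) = 119.00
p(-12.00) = -1863.00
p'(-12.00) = 455.00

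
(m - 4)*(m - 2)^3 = m^4 - 10*m^3 + 36*m^2 - 56*m + 32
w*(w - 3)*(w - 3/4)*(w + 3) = w^4 - 3*w^3/4 - 9*w^2 + 27*w/4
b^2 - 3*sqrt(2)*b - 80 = (b - 8*sqrt(2))*(b + 5*sqrt(2))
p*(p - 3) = p^2 - 3*p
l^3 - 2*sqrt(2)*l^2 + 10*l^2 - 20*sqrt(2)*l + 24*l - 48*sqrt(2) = (l + 4)*(l + 6)*(l - 2*sqrt(2))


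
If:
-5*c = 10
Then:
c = -2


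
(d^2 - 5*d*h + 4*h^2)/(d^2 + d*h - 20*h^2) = (d - h)/(d + 5*h)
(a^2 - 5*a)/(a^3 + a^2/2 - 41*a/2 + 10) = 2*a*(a - 5)/(2*a^3 + a^2 - 41*a + 20)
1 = 1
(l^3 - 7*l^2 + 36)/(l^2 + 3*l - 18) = (l^2 - 4*l - 12)/(l + 6)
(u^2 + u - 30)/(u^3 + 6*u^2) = (u - 5)/u^2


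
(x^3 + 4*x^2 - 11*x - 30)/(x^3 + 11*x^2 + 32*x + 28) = (x^2 + 2*x - 15)/(x^2 + 9*x + 14)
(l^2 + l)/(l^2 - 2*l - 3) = l/(l - 3)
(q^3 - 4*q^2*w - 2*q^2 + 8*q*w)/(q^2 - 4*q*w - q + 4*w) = q*(q - 2)/(q - 1)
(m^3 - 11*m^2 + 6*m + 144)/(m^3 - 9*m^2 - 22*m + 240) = (m + 3)/(m + 5)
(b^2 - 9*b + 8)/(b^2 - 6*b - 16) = (b - 1)/(b + 2)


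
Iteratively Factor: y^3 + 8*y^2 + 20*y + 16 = (y + 2)*(y^2 + 6*y + 8) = (y + 2)^2*(y + 4)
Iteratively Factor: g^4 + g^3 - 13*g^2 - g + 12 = (g - 3)*(g^3 + 4*g^2 - g - 4) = (g - 3)*(g + 4)*(g^2 - 1) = (g - 3)*(g + 1)*(g + 4)*(g - 1)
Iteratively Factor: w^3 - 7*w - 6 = (w - 3)*(w^2 + 3*w + 2) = (w - 3)*(w + 2)*(w + 1)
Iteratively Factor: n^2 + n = (n + 1)*(n)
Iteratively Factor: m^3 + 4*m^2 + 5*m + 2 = (m + 1)*(m^2 + 3*m + 2) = (m + 1)*(m + 2)*(m + 1)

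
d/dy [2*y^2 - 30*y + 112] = 4*y - 30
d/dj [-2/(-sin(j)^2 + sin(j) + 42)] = 2*(1 - 2*sin(j))*cos(j)/(sin(j) + cos(j)^2 + 41)^2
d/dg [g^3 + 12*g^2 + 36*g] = 3*g^2 + 24*g + 36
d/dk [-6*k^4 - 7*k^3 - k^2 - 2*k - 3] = -24*k^3 - 21*k^2 - 2*k - 2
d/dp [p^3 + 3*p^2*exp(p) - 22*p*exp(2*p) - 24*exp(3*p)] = 3*p^2*exp(p) + 3*p^2 - 44*p*exp(2*p) + 6*p*exp(p) - 72*exp(3*p) - 22*exp(2*p)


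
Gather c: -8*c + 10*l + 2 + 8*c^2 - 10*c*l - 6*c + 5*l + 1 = 8*c^2 + c*(-10*l - 14) + 15*l + 3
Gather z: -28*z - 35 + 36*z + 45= 8*z + 10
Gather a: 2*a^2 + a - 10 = 2*a^2 + a - 10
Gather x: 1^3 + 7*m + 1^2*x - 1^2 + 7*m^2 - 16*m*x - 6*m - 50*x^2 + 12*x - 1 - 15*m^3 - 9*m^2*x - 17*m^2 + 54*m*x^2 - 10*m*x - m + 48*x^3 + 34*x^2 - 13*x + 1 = -15*m^3 - 10*m^2 + 48*x^3 + x^2*(54*m - 16) + x*(-9*m^2 - 26*m)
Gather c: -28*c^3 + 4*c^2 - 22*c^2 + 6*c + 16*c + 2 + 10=-28*c^3 - 18*c^2 + 22*c + 12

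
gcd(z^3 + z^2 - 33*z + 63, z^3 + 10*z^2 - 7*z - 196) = z + 7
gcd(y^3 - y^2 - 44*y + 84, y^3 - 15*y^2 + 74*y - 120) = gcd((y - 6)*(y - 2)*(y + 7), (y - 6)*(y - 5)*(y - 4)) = y - 6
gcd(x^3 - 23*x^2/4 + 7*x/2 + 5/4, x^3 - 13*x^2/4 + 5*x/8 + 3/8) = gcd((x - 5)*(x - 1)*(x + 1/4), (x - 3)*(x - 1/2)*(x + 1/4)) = x + 1/4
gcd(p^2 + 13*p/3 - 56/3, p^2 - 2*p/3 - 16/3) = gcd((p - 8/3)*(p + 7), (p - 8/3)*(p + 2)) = p - 8/3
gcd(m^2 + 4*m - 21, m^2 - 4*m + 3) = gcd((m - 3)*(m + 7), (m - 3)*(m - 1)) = m - 3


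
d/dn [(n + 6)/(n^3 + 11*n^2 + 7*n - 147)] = (-2*n^2 - 15*n - 27)/(n^5 + 15*n^4 + 30*n^3 - 350*n^2 - 735*n + 3087)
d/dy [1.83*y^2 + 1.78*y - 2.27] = 3.66*y + 1.78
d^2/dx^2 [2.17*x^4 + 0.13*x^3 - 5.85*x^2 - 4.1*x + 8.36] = 26.04*x^2 + 0.78*x - 11.7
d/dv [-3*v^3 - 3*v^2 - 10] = 3*v*(-3*v - 2)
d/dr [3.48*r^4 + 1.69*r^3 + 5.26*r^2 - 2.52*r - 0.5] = 13.92*r^3 + 5.07*r^2 + 10.52*r - 2.52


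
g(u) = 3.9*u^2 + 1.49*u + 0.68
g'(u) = 7.8*u + 1.49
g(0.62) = 3.10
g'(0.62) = 6.33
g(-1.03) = 3.28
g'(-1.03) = -6.54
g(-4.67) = 78.78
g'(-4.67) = -34.94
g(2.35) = 25.72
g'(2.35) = 19.82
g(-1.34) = 5.69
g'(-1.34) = -8.96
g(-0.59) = 1.16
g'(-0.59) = -3.11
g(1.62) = 13.33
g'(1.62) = 14.13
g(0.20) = 1.13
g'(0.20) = 3.05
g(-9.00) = 303.17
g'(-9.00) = -68.71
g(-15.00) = 855.83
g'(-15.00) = -115.51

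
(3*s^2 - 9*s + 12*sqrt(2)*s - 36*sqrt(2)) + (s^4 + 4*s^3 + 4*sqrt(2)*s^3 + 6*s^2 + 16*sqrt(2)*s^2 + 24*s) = s^4 + 4*s^3 + 4*sqrt(2)*s^3 + 9*s^2 + 16*sqrt(2)*s^2 + 15*s + 12*sqrt(2)*s - 36*sqrt(2)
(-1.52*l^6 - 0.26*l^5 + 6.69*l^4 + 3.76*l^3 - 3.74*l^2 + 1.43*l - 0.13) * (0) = 0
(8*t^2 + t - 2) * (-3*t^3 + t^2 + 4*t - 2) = -24*t^5 + 5*t^4 + 39*t^3 - 14*t^2 - 10*t + 4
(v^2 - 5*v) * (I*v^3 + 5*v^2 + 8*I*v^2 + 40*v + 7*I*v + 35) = I*v^5 + 5*v^4 + 3*I*v^4 + 15*v^3 - 33*I*v^3 - 165*v^2 - 35*I*v^2 - 175*v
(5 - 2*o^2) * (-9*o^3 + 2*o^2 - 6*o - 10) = 18*o^5 - 4*o^4 - 33*o^3 + 30*o^2 - 30*o - 50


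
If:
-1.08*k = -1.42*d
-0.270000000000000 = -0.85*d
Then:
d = 0.32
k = 0.42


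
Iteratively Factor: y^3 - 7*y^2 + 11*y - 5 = (y - 1)*(y^2 - 6*y + 5) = (y - 1)^2*(y - 5)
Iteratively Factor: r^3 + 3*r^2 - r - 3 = (r - 1)*(r^2 + 4*r + 3) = (r - 1)*(r + 3)*(r + 1)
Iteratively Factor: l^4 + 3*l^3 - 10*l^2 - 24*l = (l - 3)*(l^3 + 6*l^2 + 8*l) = (l - 3)*(l + 4)*(l^2 + 2*l) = (l - 3)*(l + 2)*(l + 4)*(l)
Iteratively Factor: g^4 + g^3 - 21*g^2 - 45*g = (g)*(g^3 + g^2 - 21*g - 45) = g*(g - 5)*(g^2 + 6*g + 9) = g*(g - 5)*(g + 3)*(g + 3)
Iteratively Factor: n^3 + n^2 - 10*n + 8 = (n - 2)*(n^2 + 3*n - 4) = (n - 2)*(n + 4)*(n - 1)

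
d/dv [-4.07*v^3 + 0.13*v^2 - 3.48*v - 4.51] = -12.21*v^2 + 0.26*v - 3.48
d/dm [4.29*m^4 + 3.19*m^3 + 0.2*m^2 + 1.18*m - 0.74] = 17.16*m^3 + 9.57*m^2 + 0.4*m + 1.18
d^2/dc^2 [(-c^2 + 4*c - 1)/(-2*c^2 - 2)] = 4*c*(3 - c^2)/(c^6 + 3*c^4 + 3*c^2 + 1)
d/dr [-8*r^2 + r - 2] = 1 - 16*r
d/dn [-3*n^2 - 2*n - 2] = -6*n - 2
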